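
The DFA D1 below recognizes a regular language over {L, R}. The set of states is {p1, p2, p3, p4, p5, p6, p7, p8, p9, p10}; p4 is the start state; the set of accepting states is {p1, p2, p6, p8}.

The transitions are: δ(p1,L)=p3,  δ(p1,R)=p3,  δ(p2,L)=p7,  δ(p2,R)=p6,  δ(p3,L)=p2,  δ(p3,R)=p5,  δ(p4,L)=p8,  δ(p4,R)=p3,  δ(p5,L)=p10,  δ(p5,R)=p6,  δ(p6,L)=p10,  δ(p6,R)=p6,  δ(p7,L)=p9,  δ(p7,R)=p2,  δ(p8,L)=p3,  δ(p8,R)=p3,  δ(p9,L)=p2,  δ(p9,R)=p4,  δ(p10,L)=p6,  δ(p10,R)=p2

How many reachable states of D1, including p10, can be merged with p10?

Reachable states from the start: {p2,p3,p4,p5,p6,p7,p8,p9,p10}. Unreachable: {p1} — drop them.
Start with accepting vs non-accepting: {p2,p6,p8} | {p3,p4,p5,p7,p9,p10}.
Split {p2,p6,p8} by δ(·,R) → {p2,p6} and {p8}.
Split {p3,p4,p5,p7,p9,p10} by δ(·,L) → {p3,p9,p10} and {p5,p7} and {p4}.
Refine {p2,p6} on symbol L: members go to different blocks, giving {p2} and {p6}.
Split {p3,p9,p10} by δ(·,L) → {p3,p9} and {p10}.
Refine {p3,p9} on symbol R: members go to different blocks, giving {p3} and {p9}.
Refine {p5,p7} on symbol L: members go to different blocks, giving {p5} and {p7}.
Stable partition: {p2} | {p3} | {p8} | {p5} | {p4} | {p6} | {p10} | {p9} | {p7} — 9 equivalence classes.
State p10 belongs to the block {p10}, which has 1 states.

1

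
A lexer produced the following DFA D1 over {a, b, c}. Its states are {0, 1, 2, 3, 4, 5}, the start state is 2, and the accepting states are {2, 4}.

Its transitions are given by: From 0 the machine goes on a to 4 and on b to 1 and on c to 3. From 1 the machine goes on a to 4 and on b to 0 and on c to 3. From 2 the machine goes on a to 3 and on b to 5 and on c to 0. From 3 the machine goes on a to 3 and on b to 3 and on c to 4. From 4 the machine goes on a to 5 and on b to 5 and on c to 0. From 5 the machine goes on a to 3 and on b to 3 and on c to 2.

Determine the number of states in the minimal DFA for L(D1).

P0 = {2,4} | {0,1,3,5}.
Refine {0,1,3,5} on symbol a: members go to different blocks, giving {0,1} and {3,5}.
The partition is now stable with 3 blocks: {2,4} | {0,1} | {3,5}.

3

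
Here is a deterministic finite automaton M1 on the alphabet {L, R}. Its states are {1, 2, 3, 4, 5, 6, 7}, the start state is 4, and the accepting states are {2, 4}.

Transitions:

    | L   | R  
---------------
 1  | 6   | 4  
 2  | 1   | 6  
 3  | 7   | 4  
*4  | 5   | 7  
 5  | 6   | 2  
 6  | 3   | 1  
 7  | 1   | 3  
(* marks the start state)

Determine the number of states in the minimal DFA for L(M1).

3

All states are reachable from the start state.
P0 = {2,4} | {1,3,5,6,7}.
Split {1,3,5,6,7} by δ(·,R) → {1,3,5} and {6,7}.
Stable partition: {2,4} | {1,3,5} | {6,7} — 3 equivalence classes.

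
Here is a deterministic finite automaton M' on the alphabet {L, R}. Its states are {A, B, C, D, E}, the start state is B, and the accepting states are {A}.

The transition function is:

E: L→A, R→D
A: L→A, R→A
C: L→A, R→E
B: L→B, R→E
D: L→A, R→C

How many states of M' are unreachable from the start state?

0

Every one of the 5 states is reachable from B.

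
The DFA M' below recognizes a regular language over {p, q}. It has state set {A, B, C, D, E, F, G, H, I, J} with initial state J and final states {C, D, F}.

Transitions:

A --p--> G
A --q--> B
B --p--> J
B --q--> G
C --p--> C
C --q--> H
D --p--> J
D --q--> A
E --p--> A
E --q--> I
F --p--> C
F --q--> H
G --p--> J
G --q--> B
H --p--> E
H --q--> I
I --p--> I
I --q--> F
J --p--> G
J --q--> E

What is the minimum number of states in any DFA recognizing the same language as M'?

7

States {D} cannot be reached from the start state, so discard them.
P0 = {C,F} | {A,B,E,G,H,I,J}.
On input q, block {A,B,E,G,H,I,J} splits into {A,B,E,G,H,J} and {I}.
Refine {A,B,E,G,H,J} on symbol q: members go to different blocks, giving {A,B,G,J} and {E,H}.
On input q, block {A,B,G,J} splits into {A,B,G} and {J}.
On input p, block {A,B,G} splits into {B,G} and {A}.
Refine {E,H} on symbol p: members go to different blocks, giving {E} and {H}.
Stable partition: {C,F} | {B,G} | {I} | {E} | {J} | {A} | {H} — 7 equivalence classes.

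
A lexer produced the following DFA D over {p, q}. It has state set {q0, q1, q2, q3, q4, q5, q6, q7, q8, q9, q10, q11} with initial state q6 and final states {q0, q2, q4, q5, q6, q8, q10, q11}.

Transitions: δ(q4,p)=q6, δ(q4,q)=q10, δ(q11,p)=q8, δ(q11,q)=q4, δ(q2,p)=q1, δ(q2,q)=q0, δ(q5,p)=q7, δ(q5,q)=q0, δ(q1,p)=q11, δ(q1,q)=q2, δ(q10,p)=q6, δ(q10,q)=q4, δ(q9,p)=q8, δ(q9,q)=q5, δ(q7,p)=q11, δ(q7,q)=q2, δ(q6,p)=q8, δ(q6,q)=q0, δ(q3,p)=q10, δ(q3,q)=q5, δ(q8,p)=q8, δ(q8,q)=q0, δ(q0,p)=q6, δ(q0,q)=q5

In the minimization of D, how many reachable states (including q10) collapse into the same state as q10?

Reachable states from the start: {q0,q1,q2,q4,q5,q6,q7,q8,q10,q11}. Unreachable: {q3,q9} — drop them.
Start with accepting vs non-accepting: {q0,q2,q4,q5,q6,q8,q10,q11} | {q1,q7}.
Split {q0,q2,q4,q5,q6,q8,q10,q11} by δ(·,p) → {q0,q4,q6,q8,q10,q11} and {q2,q5}.
Split {q0,q4,q6,q8,q10,q11} by δ(·,q) → {q4,q6,q8,q10,q11} and {q0}.
On input q, block {q4,q6,q8,q10,q11} splits into {q4,q10,q11} and {q6,q8}.
Stable partition: {q4,q10,q11} | {q1,q7} | {q2,q5} | {q0} | {q6,q8} — 5 equivalence classes.
The equivalence class containing q10 is {q4,q10,q11}, of size 3.

3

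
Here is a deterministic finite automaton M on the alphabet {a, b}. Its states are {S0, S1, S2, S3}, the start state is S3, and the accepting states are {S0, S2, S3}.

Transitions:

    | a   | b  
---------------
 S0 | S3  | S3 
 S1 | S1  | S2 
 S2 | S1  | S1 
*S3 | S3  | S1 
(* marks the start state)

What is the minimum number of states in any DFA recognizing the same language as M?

Reachable states from the start: {S1,S2,S3}. Unreachable: {S0} — drop them.
Initial partition by acceptance: {S2,S3} | {S1}.
Split {S2,S3} by δ(·,a) → {S2} and {S3}.
No further refinement is possible. Final partition (3 blocks): {S2} | {S1} | {S3}.

3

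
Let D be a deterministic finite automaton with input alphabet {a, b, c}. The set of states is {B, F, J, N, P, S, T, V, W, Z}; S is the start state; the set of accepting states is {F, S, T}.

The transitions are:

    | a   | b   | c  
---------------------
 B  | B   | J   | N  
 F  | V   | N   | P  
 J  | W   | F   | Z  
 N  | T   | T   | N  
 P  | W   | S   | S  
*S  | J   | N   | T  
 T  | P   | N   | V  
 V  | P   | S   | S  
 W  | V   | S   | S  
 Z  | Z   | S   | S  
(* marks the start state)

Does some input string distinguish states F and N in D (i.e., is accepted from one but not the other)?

Yes

States {B} cannot be reached from the start state, so discard them.
Start with accepting vs non-accepting: {F,S,T} | {J,N,P,V,W,Z}.
Refine {F,S,T} on symbol c: members go to different blocks, giving {F,T} and {S}.
Refine {J,N,P,V,W,Z} on symbol a: members go to different blocks, giving {J,P,V,W,Z} and {N}.
Split {J,P,V,W,Z} by δ(·,b) → {P,V,W,Z} and {J}.
No further refinement is possible. Final partition (5 blocks): {F,T} | {P,V,W,Z} | {S} | {N} | {J}.
F and N end up in different blocks, so they are distinguishable. For instance, the string 'ε' is accepted from only F.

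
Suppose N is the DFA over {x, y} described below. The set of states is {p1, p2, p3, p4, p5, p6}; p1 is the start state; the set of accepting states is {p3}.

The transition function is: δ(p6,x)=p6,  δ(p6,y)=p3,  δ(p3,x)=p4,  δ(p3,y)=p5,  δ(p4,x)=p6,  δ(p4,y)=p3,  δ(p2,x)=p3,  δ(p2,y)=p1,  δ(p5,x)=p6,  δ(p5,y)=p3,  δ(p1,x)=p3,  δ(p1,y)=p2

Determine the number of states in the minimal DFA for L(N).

3

All states are reachable from the start state.
Start with accepting vs non-accepting: {p3} | {p1,p2,p4,p5,p6}.
Split {p1,p2,p4,p5,p6} by δ(·,x) → {p4,p5,p6} and {p1,p2}.
Stable partition: {p3} | {p4,p5,p6} | {p1,p2} — 3 equivalence classes.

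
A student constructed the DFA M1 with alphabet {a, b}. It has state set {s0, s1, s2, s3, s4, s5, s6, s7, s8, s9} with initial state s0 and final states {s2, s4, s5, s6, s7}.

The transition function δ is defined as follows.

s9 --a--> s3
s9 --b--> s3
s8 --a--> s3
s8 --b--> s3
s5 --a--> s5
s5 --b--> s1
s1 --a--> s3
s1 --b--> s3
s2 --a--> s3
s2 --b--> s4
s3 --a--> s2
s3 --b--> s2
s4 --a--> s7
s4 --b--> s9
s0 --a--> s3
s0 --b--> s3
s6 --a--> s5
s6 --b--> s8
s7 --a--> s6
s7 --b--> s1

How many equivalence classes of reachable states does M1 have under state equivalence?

4

Every state is reachable, so we keep all 10.
Initial partition by acceptance: {s2,s4,s5,s6,s7} | {s0,s1,s3,s8,s9}.
Refine {s2,s4,s5,s6,s7} on symbol a: members go to different blocks, giving {s4,s5,s6,s7} and {s2}.
Split {s0,s1,s3,s8,s9} by δ(·,a) → {s0,s1,s8,s9} and {s3}.
The partition is now stable with 4 blocks: {s4,s5,s6,s7} | {s0,s1,s8,s9} | {s2} | {s3}.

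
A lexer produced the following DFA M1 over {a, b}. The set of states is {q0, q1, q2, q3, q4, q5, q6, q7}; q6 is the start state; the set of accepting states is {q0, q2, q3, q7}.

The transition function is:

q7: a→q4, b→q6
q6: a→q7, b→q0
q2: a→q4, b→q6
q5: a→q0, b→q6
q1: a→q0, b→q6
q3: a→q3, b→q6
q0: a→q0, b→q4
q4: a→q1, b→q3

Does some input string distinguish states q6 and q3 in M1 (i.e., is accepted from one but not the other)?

First remove the unreachable states {q2,q5}; 6 states remain.
P0 = {q0,q3,q7} | {q1,q4,q6}.
On input a, block {q0,q3,q7} splits into {q0,q3} and {q7}.
Refine {q1,q4,q6} on symbol a: members go to different blocks, giving {q1} and {q4} and {q6}.
Refine {q0,q3} on symbol b: members go to different blocks, giving {q0} and {q3}.
The partition is now stable with 6 blocks: {q0} | {q1} | {q7} | {q4} | {q6} | {q3}.
q6 and q3 end up in different blocks, so they are distinguishable. For instance, the string 'ε' is accepted from only q3.

Yes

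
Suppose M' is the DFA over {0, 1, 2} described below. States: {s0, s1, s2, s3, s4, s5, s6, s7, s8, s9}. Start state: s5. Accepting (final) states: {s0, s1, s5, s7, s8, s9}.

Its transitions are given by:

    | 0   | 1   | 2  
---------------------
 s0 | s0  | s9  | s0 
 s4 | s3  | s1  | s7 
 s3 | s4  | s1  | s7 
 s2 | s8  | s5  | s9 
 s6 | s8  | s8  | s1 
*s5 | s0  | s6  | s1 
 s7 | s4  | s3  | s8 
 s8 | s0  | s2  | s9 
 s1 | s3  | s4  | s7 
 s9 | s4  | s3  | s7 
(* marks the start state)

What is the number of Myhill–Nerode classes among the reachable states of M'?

All states are reachable from the start state.
P0 = {s0,s1,s5,s7,s8,s9} | {s2,s3,s4,s6}.
Refine {s0,s1,s5,s7,s8,s9} on symbol 0: members go to different blocks, giving {s0,s5,s8} and {s1,s7,s9}.
Split {s0,s5,s8} by δ(·,1) → {s5,s8} and {s0}.
Refine {s2,s3,s4,s6} on symbol 0: members go to different blocks, giving {s2,s6} and {s3,s4}.
On input 2, block {s1,s7,s9} splits into {s1,s9} and {s7}.
No further refinement is possible. Final partition (6 blocks): {s5,s8} | {s2,s6} | {s1,s9} | {s0} | {s3,s4} | {s7}.

6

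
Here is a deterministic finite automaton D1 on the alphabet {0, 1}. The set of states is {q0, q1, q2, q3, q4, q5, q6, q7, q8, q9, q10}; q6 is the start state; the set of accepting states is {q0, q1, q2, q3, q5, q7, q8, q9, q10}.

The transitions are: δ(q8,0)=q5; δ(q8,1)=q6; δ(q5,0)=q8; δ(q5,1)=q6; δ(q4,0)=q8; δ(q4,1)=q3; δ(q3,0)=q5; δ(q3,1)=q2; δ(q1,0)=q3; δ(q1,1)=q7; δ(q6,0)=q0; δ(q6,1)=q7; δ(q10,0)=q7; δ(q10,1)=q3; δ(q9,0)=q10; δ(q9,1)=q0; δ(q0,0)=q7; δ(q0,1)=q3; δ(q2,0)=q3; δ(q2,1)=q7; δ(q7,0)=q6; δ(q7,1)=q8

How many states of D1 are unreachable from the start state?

4

BFS from q6 reaches {q0, q2, q3, q5, q6, q7, q8}; the 4 state(s) q1, q4, q9, q10 are never visited.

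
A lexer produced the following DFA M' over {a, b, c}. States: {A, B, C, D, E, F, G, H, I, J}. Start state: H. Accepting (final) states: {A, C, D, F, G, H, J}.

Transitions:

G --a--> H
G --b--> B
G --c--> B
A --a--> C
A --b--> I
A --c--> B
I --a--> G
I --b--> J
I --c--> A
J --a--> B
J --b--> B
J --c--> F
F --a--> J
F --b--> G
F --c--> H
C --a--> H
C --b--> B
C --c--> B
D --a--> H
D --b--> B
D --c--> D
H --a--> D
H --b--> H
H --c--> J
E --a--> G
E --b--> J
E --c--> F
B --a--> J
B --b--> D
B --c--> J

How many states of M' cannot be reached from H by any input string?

No path from H leads to A, C, E, I; the other 6 states are all reachable.

4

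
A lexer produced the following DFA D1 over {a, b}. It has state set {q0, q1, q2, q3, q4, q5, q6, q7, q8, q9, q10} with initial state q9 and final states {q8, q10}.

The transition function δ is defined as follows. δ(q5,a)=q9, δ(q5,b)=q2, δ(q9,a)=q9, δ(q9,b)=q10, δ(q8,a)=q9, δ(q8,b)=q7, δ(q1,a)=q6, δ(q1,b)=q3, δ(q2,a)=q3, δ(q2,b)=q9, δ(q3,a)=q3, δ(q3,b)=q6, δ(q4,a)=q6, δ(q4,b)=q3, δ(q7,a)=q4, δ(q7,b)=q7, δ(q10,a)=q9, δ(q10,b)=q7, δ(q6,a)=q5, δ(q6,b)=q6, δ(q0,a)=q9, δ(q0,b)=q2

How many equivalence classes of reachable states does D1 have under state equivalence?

8

First remove the unreachable states {q0,q1,q8}; 8 states remain.
P0 = {q10} | {q2,q3,q4,q5,q6,q7,q9}.
Refine {q2,q3,q4,q5,q6,q7,q9} on symbol b: members go to different blocks, giving {q2,q3,q4,q5,q6,q7} and {q9}.
Refine {q2,q3,q4,q5,q6,q7} on symbol a: members go to different blocks, giving {q2,q3,q4,q6,q7} and {q5}.
On input a, block {q2,q3,q4,q6,q7} splits into {q2,q3,q4,q7} and {q6}.
On input a, block {q2,q3,q4,q7} splits into {q2,q3,q7} and {q4}.
Split {q2,q3,q7} by δ(·,a) → {q2,q3} and {q7}.
Refine {q2,q3} on symbol b: members go to different blocks, giving {q2} and {q3}.
No further refinement is possible. Final partition (8 blocks): {q10} | {q2} | {q9} | {q5} | {q6} | {q4} | {q7} | {q3}.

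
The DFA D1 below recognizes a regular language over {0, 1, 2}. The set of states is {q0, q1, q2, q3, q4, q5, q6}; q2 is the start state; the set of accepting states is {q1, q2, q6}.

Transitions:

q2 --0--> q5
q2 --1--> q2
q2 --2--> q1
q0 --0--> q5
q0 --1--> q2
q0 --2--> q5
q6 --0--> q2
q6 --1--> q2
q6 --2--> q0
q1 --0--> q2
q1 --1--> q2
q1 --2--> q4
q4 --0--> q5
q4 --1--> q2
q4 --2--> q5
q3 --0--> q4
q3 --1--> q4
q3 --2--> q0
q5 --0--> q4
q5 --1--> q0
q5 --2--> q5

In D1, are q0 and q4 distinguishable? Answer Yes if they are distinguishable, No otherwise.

States {q3,q6} cannot be reached from the start state, so discard them.
Initial partition by acceptance: {q1,q2} | {q0,q4,q5}.
On input 0, block {q1,q2} splits into {q1} and {q2}.
On input 1, block {q0,q4,q5} splits into {q0,q4} and {q5}.
Stable partition: {q1} | {q0,q4} | {q2} | {q5} — 4 equivalence classes.
q0 and q4 lie in the same block of the stable partition, so they are equivalent — no string distinguishes them.

No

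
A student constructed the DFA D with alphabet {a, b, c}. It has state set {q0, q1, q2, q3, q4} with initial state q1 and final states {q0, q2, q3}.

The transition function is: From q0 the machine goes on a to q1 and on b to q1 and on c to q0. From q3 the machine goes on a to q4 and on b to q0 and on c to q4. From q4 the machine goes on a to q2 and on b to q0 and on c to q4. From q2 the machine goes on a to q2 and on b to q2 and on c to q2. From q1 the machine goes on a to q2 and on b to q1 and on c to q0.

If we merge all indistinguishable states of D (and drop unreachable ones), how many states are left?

3

Reachable states from the start: {q0,q1,q2}. Unreachable: {q3,q4} — drop them.
P0 = {q0,q2} | {q1}.
Refine {q0,q2} on symbol a: members go to different blocks, giving {q0} and {q2}.
Stable partition: {q0} | {q1} | {q2} — 3 equivalence classes.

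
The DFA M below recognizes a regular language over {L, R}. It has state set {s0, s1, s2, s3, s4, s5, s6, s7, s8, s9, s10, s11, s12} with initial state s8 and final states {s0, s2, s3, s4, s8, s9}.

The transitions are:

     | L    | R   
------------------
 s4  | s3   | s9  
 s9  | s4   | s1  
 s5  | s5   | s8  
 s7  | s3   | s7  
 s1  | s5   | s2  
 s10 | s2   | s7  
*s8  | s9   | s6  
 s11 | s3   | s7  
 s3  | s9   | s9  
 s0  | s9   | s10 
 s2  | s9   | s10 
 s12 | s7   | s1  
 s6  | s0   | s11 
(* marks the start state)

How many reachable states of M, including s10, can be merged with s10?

Reachable states from the start: {s0,s1,s2,s3,s4,s5,s6,s7,s8,s9,s10,s11}. Unreachable: {s12} — drop them.
Start with accepting vs non-accepting: {s0,s2,s3,s4,s8,s9} | {s1,s5,s6,s7,s10,s11}.
Refine {s0,s2,s3,s4,s8,s9} on symbol R: members go to different blocks, giving {s0,s2,s8,s9} and {s3,s4}.
Refine {s0,s2,s8,s9} on symbol L: members go to different blocks, giving {s0,s2,s8} and {s9}.
Split {s1,s5,s6,s7,s10,s11} by δ(·,L) → {s1,s5} and {s6,s10} and {s7,s11}.
On input L, block {s3,s4} splits into {s3} and {s4}.
The partition is now stable with 7 blocks: {s0,s2,s8} | {s1,s5} | {s3} | {s9} | {s6,s10} | {s7,s11} | {s4}.
State s10 belongs to the block {s6,s10}, which has 2 states.

2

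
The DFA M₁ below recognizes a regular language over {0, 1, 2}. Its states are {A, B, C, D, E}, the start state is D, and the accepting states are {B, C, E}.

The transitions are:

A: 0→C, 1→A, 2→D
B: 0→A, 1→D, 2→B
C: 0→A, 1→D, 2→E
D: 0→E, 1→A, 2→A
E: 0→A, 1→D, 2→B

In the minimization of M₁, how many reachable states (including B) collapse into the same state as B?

3

All states are reachable from the start state.
Start with accepting vs non-accepting: {B,C,E} | {A,D}.
The partition is now stable with 2 blocks: {B,C,E} | {A,D}.
The equivalence class containing B is {B,C,E}, of size 3.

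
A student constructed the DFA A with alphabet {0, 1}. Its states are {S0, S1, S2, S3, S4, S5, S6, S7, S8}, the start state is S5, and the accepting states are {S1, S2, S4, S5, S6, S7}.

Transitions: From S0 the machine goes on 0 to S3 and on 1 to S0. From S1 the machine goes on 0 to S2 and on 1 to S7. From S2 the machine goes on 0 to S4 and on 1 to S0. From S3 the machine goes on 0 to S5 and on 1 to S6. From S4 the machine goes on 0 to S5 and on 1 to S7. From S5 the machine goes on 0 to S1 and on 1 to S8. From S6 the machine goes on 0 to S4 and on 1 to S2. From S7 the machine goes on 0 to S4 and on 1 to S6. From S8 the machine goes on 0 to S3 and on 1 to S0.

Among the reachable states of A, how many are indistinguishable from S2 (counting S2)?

Start with accepting vs non-accepting: {S1,S2,S4,S5,S6,S7} | {S0,S3,S8}.
On input 1, block {S1,S2,S4,S5,S6,S7} splits into {S1,S4,S6,S7} and {S2,S5}.
Split {S1,S4,S6,S7} by δ(·,0) → {S1,S4} and {S6,S7}.
Split {S0,S3,S8} by δ(·,0) → {S0,S8} and {S3}.
Refine {S6,S7} on symbol 1: members go to different blocks, giving {S6} and {S7}.
No further refinement is possible. Final partition (6 blocks): {S1,S4} | {S0,S8} | {S2,S5} | {S6} | {S3} | {S7}.
The equivalence class containing S2 is {S2,S5}, of size 2.

2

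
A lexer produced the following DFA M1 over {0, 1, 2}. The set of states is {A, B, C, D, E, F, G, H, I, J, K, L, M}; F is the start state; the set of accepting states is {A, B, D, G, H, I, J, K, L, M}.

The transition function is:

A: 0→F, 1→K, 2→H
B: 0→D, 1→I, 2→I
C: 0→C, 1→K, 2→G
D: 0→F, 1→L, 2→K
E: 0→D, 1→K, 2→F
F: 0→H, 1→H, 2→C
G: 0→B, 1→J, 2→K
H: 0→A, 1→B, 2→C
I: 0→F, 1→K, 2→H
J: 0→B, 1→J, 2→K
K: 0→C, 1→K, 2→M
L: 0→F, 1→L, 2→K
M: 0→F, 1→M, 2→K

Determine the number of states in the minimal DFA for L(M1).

States {E} cannot be reached from the start state, so discard them.
P0 = {A,B,D,G,H,I,J,K,L,M} | {C,F}.
Refine {A,B,D,G,H,I,J,K,L,M} on symbol 0: members go to different blocks, giving {A,D,I,K,L,M} and {B,G,H,J}.
Split {A,D,I,K,L,M} by δ(·,2) → {D,K,L,M} and {A,I}.
On input 0, block {C,F} splits into {C} and {F}.
Refine {D,K,L,M} on symbol 0: members go to different blocks, giving {D,L,M} and {K}.
Refine {B,G,H,J} on symbol 0: members go to different blocks, giving {G,J} and {B} and {H}.
The partition is now stable with 8 blocks: {D,L,M} | {C} | {G,J} | {A,I} | {F} | {K} | {B} | {H}.

8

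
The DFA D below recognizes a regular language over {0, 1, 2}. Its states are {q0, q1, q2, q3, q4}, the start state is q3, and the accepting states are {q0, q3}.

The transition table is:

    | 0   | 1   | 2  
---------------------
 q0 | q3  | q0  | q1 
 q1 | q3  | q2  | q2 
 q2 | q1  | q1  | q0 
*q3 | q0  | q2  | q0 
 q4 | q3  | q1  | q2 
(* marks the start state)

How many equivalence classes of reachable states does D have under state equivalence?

4

First remove the unreachable states {q4}; 4 states remain.
Initial partition by acceptance: {q0,q3} | {q1,q2}.
Split {q0,q3} by δ(·,1) → {q0} and {q3}.
Split {q1,q2} by δ(·,0) → {q1} and {q2}.
Stable partition: {q0} | {q1} | {q3} | {q2} — 4 equivalence classes.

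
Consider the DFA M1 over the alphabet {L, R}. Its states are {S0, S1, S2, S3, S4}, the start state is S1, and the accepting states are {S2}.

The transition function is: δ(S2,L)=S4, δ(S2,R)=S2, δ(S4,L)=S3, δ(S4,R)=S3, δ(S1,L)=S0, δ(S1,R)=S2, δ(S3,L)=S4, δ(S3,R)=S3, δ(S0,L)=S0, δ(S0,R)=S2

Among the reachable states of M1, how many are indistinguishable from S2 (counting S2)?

1

Start with accepting vs non-accepting: {S2} | {S0,S1,S3,S4}.
Refine {S0,S1,S3,S4} on symbol R: members go to different blocks, giving {S0,S1} and {S3,S4}.
No further refinement is possible. Final partition (3 blocks): {S2} | {S0,S1} | {S3,S4}.
The equivalence class containing S2 is {S2}, of size 1.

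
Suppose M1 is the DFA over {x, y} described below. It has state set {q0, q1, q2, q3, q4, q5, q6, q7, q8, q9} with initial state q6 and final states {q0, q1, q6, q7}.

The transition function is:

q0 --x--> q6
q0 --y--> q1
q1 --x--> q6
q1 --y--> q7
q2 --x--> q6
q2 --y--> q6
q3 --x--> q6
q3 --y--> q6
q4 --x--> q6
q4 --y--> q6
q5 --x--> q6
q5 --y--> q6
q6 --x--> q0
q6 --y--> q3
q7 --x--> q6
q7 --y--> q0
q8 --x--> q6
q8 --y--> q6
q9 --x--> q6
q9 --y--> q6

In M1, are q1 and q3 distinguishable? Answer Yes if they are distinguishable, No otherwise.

Yes

States {q2,q4,q5,q8,q9} cannot be reached from the start state, so discard them.
Initial partition by acceptance: {q0,q1,q6,q7} | {q3}.
Split {q0,q1,q6,q7} by δ(·,y) → {q0,q1,q7} and {q6}.
The partition is now stable with 3 blocks: {q0,q1,q7} | {q3} | {q6}.
q1 and q3 end up in different blocks, so they are distinguishable. For instance, the string 'ε' is accepted from only q1.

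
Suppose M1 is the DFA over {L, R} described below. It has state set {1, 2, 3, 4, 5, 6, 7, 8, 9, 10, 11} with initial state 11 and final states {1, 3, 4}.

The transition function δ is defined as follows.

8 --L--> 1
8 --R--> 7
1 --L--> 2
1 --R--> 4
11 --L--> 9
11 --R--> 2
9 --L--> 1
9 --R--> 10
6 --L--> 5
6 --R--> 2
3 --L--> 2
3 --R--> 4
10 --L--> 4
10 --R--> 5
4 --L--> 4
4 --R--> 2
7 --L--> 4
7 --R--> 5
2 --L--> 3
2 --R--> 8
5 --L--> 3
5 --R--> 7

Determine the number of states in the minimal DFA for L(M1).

6

States {6} cannot be reached from the start state, so discard them.
P0 = {1,3,4} | {2,5,7,8,9,10,11}.
Split {1,3,4} by δ(·,L) → {1,3} and {4}.
On input L, block {2,5,7,8,9,10,11} splits into {2,5,8,9} and {7,10} and {11}.
On input R, block {2,5,8,9} splits into {5,8,9} and {2}.
No further refinement is possible. Final partition (6 blocks): {1,3} | {5,8,9} | {4} | {7,10} | {11} | {2}.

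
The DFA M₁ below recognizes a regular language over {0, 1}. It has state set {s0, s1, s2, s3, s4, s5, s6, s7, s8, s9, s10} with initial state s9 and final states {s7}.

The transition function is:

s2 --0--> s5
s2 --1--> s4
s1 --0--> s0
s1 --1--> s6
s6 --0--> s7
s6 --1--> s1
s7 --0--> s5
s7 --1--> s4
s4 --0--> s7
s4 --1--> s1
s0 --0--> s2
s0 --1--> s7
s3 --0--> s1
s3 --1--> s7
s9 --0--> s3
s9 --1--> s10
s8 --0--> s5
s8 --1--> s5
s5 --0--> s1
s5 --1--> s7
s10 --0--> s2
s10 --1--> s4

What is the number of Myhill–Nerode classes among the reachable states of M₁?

States {s8} cannot be reached from the start state, so discard them.
P0 = {s7} | {s0,s1,s2,s3,s4,s5,s6,s9,s10}.
Refine {s0,s1,s2,s3,s4,s5,s6,s9,s10} on symbol 0: members go to different blocks, giving {s0,s1,s2,s3,s5,s9,s10} and {s4,s6}.
Refine {s0,s1,s2,s3,s5,s9,s10} on symbol 1: members go to different blocks, giving {s0,s3,s5} and {s1,s2,s10} and {s9}.
Split {s1,s2,s10} by δ(·,0) → {s1,s2} and {s10}.
Stable partition: {s7} | {s0,s3,s5} | {s4,s6} | {s1,s2} | {s9} | {s10} — 6 equivalence classes.

6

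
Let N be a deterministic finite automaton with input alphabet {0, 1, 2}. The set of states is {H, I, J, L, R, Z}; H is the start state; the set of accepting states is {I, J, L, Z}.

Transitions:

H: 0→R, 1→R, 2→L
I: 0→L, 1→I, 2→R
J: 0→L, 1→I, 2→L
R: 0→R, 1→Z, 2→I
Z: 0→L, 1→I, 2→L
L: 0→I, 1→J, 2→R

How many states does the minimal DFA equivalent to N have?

5

Every state is reachable, so we keep all 6.
P0 = {I,J,L,Z} | {H,R}.
Split {I,J,L,Z} by δ(·,2) → {I,L} and {J,Z}.
Split {I,L} by δ(·,1) → {L} and {I}.
Split {H,R} by δ(·,1) → {H} and {R}.
The partition is now stable with 5 blocks: {L} | {H} | {J,Z} | {I} | {R}.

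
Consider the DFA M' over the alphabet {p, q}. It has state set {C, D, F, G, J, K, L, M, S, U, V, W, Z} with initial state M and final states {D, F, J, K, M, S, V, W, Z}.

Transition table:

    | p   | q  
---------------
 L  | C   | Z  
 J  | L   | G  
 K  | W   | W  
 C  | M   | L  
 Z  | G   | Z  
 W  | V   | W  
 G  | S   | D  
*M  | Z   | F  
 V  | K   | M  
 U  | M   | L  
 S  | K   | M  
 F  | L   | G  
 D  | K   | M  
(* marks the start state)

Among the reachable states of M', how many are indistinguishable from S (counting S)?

States {J,U} cannot be reached from the start state, so discard them.
Initial partition by acceptance: {D,F,K,M,S,V,W,Z} | {C,G,L}.
Refine {D,F,K,M,S,V,W,Z} on symbol p: members go to different blocks, giving {D,K,M,S,V,W} and {F,Z}.
Split {D,K,M,S,V,W} by δ(·,p) → {D,K,S,V,W} and {M}.
On input q, block {D,K,S,V,W} splits into {D,S,V} and {K,W}.
Split {C,G,L} by δ(·,p) → {L} and {C} and {G}.
On input p, block {F,Z} splits into {F} and {Z}.
On input p, block {K,W} splits into {K} and {W}.
Stable partition: {D,S,V} | {L} | {F} | {M} | {K} | {C} | {G} | {Z} | {W} — 9 equivalence classes.
The equivalence class containing S is {D,S,V}, of size 3.

3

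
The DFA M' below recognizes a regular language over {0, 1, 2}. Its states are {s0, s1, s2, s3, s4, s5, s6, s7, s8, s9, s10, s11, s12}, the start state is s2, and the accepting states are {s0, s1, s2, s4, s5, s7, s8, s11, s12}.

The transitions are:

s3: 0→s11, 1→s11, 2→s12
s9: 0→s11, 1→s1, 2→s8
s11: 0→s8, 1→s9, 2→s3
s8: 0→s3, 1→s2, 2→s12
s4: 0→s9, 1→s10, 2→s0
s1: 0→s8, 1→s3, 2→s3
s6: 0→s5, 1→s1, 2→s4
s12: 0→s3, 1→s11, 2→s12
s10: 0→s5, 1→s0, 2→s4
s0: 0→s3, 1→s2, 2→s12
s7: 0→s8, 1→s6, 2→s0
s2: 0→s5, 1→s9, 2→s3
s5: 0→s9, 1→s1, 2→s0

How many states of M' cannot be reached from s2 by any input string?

4

BFS from s2 reaches {s0, s1, s2, s3, s5, s8, s9, s11, s12}; the 4 state(s) s4, s6, s7, s10 are never visited.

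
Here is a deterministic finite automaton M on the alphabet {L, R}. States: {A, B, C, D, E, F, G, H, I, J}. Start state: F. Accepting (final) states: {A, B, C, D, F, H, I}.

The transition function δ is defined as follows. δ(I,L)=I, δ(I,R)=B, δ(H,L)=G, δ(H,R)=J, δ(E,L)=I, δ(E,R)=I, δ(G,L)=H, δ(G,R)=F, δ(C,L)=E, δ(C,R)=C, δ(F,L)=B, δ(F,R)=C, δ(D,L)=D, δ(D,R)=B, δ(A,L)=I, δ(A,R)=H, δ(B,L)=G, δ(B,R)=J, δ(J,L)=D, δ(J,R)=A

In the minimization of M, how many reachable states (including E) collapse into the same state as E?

Every state is reachable, so we keep all 10.
Start with accepting vs non-accepting: {A,B,C,D,F,H,I} | {E,G,J}.
Split {A,B,C,D,F,H,I} by δ(·,L) → {A,D,F,I} and {B,C,H}.
Refine {A,D,F,I} on symbol L: members go to different blocks, giving {A,D,I} and {F}.
On input L, block {E,G,J} splits into {E,J} and {G}.
On input L, block {B,C,H} splits into {B,H} and {C}.
No further refinement is possible. Final partition (6 blocks): {A,D,I} | {E,J} | {B,H} | {F} | {G} | {C}.
State E belongs to the block {E,J}, which has 2 states.

2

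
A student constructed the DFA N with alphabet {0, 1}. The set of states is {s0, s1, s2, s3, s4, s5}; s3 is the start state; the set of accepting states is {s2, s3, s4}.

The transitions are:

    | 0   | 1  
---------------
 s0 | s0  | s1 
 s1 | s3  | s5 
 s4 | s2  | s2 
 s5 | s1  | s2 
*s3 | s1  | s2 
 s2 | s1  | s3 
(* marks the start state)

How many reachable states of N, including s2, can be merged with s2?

2

First remove the unreachable states {s0,s4}; 4 states remain.
Start with accepting vs non-accepting: {s2,s3} | {s1,s5}.
Split {s1,s5} by δ(·,0) → {s1} and {s5}.
Stable partition: {s2,s3} | {s1} | {s5} — 3 equivalence classes.
State s2 belongs to the block {s2,s3}, which has 2 states.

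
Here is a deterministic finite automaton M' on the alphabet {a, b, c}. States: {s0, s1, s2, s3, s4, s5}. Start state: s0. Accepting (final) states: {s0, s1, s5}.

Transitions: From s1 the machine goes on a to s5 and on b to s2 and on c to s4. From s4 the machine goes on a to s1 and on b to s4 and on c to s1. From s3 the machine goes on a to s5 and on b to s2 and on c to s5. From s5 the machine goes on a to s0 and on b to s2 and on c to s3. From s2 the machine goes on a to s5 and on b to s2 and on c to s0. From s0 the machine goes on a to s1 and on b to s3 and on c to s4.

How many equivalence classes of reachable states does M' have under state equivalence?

Initial partition by acceptance: {s0,s1,s5} | {s2,s3,s4}.
The partition is now stable with 2 blocks: {s0,s1,s5} | {s2,s3,s4}.

2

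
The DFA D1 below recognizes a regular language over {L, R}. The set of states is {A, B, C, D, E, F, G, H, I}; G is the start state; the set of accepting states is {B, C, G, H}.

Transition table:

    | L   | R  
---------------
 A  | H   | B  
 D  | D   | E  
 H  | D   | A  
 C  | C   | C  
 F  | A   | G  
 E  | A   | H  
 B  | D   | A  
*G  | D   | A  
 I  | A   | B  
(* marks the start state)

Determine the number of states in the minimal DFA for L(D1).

4

States {C,F,I} cannot be reached from the start state, so discard them.
Initial partition by acceptance: {B,G,H} | {A,D,E}.
Split {A,D,E} by δ(·,L) → {D,E} and {A}.
On input L, block {D,E} splits into {D} and {E}.
No further refinement is possible. Final partition (4 blocks): {B,G,H} | {D} | {A} | {E}.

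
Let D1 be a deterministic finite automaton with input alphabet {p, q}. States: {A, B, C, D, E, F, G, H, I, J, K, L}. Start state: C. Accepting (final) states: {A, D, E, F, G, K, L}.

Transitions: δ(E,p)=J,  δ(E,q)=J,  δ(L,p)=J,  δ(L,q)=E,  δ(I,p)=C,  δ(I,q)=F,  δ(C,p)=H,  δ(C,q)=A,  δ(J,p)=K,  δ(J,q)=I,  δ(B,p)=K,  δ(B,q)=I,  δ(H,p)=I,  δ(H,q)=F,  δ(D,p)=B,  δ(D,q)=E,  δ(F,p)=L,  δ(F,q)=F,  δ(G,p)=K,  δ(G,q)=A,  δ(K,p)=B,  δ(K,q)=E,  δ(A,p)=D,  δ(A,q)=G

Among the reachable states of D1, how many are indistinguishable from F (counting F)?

Every state is reachable, so we keep all 12.
P0 = {A,D,E,F,G,K,L} | {B,C,H,I,J}.
Split {A,D,E,F,G,K,L} by δ(·,p) → {D,E,K,L} and {A,F,G}.
Split {D,E,K,L} by δ(·,q) → {D,K,L} and {E}.
Split {B,C,H,I,J} by δ(·,p) → {C,H,I} and {B,J}.
No further refinement is possible. Final partition (5 blocks): {D,K,L} | {C,H,I} | {A,F,G} | {E} | {B,J}.
The equivalence class containing F is {A,F,G}, of size 3.

3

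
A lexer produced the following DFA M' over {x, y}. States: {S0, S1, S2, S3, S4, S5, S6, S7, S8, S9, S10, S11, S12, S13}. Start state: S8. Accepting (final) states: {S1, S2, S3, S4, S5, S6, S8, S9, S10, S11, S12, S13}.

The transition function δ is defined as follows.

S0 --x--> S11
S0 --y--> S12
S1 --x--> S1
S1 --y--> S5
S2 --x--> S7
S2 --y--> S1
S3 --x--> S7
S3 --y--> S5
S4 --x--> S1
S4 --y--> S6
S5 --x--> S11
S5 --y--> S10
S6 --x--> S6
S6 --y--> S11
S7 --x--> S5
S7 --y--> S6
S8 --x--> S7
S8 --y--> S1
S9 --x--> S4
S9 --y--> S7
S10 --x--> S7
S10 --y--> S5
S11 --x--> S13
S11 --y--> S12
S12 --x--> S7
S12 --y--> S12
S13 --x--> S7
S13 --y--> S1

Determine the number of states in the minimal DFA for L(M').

States {S0,S2,S3,S4,S9} cannot be reached from the start state, so discard them.
P0 = {S1,S5,S6,S8,S10,S11,S12,S13} | {S7}.
On input x, block {S1,S5,S6,S8,S10,S11,S12,S13} splits into {S1,S5,S6,S11} and {S8,S10,S12,S13}.
On input x, block {S1,S5,S6,S11} splits into {S1,S5,S6} and {S11}.
Refine {S1,S5,S6} on symbol x: members go to different blocks, giving {S1,S6} and {S5}.
Refine {S1,S6} on symbol y: members go to different blocks, giving {S1} and {S6}.
On input y, block {S8,S10,S12,S13} splits into {S8,S13} and {S10} and {S12}.
The partition is now stable with 8 blocks: {S1} | {S7} | {S8,S13} | {S11} | {S5} | {S6} | {S10} | {S12}.

8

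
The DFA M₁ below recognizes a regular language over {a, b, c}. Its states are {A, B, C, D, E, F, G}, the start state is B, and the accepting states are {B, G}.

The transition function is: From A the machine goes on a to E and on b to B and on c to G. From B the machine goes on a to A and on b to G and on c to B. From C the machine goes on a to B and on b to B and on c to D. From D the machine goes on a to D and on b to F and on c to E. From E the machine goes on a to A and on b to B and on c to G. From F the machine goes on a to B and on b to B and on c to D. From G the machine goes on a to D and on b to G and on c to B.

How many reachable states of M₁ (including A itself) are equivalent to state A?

2

First remove the unreachable states {C}; 6 states remain.
P0 = {B,G} | {A,D,E,F}.
Split {A,D,E,F} by δ(·,a) → {A,D,E} and {F}.
Split {A,D,E} by δ(·,b) → {A,E} and {D}.
Split {B,G} by δ(·,a) → {B} and {G}.
No further refinement is possible. Final partition (5 blocks): {B} | {A,E} | {F} | {D} | {G}.
The equivalence class containing A is {A,E}, of size 2.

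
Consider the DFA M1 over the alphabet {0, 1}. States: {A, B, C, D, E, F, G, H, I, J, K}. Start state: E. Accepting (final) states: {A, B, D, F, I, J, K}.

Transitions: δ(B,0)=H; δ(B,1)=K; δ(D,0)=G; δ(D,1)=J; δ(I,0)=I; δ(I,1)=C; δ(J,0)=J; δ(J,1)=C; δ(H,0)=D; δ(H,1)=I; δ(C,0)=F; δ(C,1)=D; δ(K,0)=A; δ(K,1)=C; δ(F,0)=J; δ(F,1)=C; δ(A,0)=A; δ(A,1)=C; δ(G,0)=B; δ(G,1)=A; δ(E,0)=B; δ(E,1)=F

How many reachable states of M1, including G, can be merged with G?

3

Every state is reachable, so we keep all 11.
Initial partition by acceptance: {A,B,D,F,I,J,K} | {C,E,G,H}.
Refine {A,B,D,F,I,J,K} on symbol 0: members go to different blocks, giving {A,F,I,J,K} and {B,D}.
Refine {C,E,G,H} on symbol 0: members go to different blocks, giving {E,G,H} and {C}.
The partition is now stable with 4 blocks: {A,F,I,J,K} | {E,G,H} | {B,D} | {C}.
The equivalence class containing G is {E,G,H}, of size 3.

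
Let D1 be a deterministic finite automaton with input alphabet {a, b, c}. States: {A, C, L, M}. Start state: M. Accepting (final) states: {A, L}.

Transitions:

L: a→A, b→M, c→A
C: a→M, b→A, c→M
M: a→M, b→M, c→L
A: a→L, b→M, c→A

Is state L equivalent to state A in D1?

First remove the unreachable states {C}; 3 states remain.
P0 = {A,L} | {M}.
No further refinement is possible. Final partition (2 blocks): {A,L} | {M}.
L and A lie in the same block of the stable partition, so they are equivalent — no string distinguishes them.

Yes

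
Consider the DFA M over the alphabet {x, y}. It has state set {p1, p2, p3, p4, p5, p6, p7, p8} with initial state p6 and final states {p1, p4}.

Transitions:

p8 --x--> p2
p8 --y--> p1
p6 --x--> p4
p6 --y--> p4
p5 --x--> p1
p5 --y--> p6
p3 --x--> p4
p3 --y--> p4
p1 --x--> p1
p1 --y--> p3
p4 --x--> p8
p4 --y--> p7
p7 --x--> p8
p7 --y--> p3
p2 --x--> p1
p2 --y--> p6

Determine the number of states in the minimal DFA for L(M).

6

Reachable states from the start: {p1,p2,p3,p4,p6,p7,p8}. Unreachable: {p5} — drop them.
Start with accepting vs non-accepting: {p1,p4} | {p2,p3,p6,p7,p8}.
On input x, block {p1,p4} splits into {p1} and {p4}.
Split {p2,p3,p6,p7,p8} by δ(·,x) → {p3,p6} and {p7,p8} and {p2}.
Split {p7,p8} by δ(·,x) → {p7} and {p8}.
The partition is now stable with 6 blocks: {p1} | {p3,p6} | {p4} | {p7} | {p2} | {p8}.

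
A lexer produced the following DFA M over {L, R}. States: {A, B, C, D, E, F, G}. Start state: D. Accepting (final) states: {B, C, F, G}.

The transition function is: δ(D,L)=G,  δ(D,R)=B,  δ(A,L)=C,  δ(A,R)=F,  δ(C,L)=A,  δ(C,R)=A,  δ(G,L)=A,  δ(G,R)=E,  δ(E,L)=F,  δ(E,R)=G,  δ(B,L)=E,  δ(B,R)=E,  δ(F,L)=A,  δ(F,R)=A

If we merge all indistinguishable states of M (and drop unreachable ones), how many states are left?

Every state is reachable, so we keep all 7.
Initial partition by acceptance: {B,C,F,G} | {A,D,E}.
Stable partition: {B,C,F,G} | {A,D,E} — 2 equivalence classes.

2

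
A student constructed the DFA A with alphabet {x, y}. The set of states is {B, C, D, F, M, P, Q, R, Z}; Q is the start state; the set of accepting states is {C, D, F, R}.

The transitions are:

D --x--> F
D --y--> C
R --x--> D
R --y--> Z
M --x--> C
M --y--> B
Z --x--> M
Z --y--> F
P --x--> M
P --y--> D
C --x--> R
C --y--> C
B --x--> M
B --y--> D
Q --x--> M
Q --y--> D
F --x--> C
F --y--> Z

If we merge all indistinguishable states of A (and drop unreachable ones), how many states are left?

5

First remove the unreachable states {P}; 8 states remain.
P0 = {C,D,F,R} | {B,M,Q,Z}.
Refine {C,D,F,R} on symbol y: members go to different blocks, giving {C,D} and {F,R}.
Split {B,M,Q,Z} by δ(·,x) → {B,Q,Z} and {M}.
Split {B,Q,Z} by δ(·,y) → {B,Q} and {Z}.
The partition is now stable with 5 blocks: {C,D} | {B,Q} | {F,R} | {M} | {Z}.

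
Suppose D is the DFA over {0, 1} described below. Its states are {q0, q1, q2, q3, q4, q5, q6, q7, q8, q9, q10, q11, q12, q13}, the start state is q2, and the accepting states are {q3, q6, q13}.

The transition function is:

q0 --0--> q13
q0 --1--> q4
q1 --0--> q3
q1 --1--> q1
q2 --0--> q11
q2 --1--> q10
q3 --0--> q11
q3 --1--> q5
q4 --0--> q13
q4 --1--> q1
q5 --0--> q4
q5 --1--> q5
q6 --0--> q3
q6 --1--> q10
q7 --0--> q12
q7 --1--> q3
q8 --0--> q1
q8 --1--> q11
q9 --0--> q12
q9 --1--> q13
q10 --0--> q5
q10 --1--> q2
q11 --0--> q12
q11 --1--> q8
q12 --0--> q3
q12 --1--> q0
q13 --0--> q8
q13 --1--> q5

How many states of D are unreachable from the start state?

3

BFS from q2 reaches {q0, q1, q2, q3, q4, q5, q8, q10, q11, q12, q13}; the 3 state(s) q6, q7, q9 are never visited.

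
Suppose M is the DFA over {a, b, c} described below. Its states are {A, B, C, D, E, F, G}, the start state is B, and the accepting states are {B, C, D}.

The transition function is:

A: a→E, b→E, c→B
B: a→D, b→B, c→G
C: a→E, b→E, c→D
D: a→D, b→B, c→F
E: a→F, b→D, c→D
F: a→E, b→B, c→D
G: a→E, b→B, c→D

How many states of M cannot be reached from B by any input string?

BFS from B reaches {B, D, E, F, G}; the 2 state(s) A, C are never visited.

2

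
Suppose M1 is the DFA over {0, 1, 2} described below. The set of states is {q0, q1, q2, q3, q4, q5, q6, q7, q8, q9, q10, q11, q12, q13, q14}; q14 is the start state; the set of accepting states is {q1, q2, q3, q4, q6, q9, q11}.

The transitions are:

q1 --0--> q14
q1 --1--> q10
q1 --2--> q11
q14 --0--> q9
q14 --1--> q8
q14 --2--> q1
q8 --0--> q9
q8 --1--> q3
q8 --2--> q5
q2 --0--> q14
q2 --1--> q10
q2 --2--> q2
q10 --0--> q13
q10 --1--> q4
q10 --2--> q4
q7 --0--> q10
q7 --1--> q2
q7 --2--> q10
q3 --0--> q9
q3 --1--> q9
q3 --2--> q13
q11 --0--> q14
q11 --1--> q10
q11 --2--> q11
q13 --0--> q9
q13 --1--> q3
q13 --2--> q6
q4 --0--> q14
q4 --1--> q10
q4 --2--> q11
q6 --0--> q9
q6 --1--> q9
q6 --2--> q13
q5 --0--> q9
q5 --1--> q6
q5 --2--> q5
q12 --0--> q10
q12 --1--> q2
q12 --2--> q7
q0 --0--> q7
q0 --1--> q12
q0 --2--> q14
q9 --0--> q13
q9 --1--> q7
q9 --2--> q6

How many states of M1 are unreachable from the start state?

2

Starting at q14 and following transitions, the reachable set is {q1, q2, q3, q4, q5, q6, q7, q8, q9, q10, q11, q13, q14}. That leaves q0, q12 unreachable — 2 in total.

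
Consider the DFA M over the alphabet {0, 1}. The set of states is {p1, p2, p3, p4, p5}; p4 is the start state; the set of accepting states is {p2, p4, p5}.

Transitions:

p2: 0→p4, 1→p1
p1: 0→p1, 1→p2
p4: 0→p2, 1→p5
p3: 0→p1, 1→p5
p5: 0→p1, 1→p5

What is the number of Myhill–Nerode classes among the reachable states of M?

4

Reachable states from the start: {p1,p2,p4,p5}. Unreachable: {p3} — drop them.
Start with accepting vs non-accepting: {p2,p4,p5} | {p1}.
Refine {p2,p4,p5} on symbol 0: members go to different blocks, giving {p2,p4} and {p5}.
On input 1, block {p2,p4} splits into {p2} and {p4}.
The partition is now stable with 4 blocks: {p2} | {p1} | {p5} | {p4}.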